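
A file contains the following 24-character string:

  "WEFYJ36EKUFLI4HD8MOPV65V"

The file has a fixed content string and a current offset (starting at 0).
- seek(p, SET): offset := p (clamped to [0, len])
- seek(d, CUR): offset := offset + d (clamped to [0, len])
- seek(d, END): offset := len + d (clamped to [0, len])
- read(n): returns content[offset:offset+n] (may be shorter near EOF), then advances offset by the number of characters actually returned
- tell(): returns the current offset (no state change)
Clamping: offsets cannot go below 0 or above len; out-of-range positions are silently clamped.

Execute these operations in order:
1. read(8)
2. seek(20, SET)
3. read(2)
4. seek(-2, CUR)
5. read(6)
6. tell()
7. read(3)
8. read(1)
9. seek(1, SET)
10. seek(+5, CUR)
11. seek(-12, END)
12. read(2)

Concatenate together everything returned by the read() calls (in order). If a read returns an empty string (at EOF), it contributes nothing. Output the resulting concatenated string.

After 1 (read(8)): returned 'WEFYJ36E', offset=8
After 2 (seek(20, SET)): offset=20
After 3 (read(2)): returned 'V6', offset=22
After 4 (seek(-2, CUR)): offset=20
After 5 (read(6)): returned 'V65V', offset=24
After 6 (tell()): offset=24
After 7 (read(3)): returned '', offset=24
After 8 (read(1)): returned '', offset=24
After 9 (seek(1, SET)): offset=1
After 10 (seek(+5, CUR)): offset=6
After 11 (seek(-12, END)): offset=12
After 12 (read(2)): returned 'I4', offset=14

Answer: WEFYJ36EV6V65VI4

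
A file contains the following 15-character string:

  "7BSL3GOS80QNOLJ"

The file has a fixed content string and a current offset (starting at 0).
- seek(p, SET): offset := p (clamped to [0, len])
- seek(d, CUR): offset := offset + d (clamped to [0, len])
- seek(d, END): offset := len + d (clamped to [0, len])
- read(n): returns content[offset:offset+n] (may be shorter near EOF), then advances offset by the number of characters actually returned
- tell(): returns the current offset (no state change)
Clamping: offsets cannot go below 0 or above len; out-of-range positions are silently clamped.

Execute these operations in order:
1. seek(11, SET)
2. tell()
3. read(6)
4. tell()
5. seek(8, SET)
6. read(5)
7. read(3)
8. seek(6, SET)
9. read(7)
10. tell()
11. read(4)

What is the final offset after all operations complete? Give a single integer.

After 1 (seek(11, SET)): offset=11
After 2 (tell()): offset=11
After 3 (read(6)): returned 'NOLJ', offset=15
After 4 (tell()): offset=15
After 5 (seek(8, SET)): offset=8
After 6 (read(5)): returned '80QNO', offset=13
After 7 (read(3)): returned 'LJ', offset=15
After 8 (seek(6, SET)): offset=6
After 9 (read(7)): returned 'OS80QNO', offset=13
After 10 (tell()): offset=13
After 11 (read(4)): returned 'LJ', offset=15

Answer: 15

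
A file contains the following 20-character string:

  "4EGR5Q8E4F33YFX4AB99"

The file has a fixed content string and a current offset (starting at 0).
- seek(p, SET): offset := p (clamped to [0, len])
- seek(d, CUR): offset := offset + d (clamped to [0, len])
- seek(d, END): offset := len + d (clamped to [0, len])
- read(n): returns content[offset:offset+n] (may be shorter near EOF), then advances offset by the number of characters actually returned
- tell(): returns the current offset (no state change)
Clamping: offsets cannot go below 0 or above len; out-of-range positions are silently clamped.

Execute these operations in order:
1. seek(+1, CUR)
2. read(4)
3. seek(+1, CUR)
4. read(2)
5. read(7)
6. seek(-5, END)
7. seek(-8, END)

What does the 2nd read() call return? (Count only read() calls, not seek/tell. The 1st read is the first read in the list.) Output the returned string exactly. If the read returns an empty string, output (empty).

After 1 (seek(+1, CUR)): offset=1
After 2 (read(4)): returned 'EGR5', offset=5
After 3 (seek(+1, CUR)): offset=6
After 4 (read(2)): returned '8E', offset=8
After 5 (read(7)): returned '4F33YFX', offset=15
After 6 (seek(-5, END)): offset=15
After 7 (seek(-8, END)): offset=12

Answer: 8E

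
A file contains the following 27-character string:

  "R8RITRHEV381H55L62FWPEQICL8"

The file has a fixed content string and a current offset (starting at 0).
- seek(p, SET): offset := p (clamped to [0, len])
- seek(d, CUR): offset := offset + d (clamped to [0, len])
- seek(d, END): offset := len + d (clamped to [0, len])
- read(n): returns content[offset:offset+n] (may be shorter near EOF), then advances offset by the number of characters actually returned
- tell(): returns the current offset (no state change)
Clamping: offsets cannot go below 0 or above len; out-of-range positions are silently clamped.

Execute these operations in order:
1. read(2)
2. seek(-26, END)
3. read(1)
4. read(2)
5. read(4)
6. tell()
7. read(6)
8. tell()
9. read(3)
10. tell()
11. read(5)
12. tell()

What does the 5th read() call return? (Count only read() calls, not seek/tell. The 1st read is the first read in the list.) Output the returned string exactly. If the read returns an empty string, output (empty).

After 1 (read(2)): returned 'R8', offset=2
After 2 (seek(-26, END)): offset=1
After 3 (read(1)): returned '8', offset=2
After 4 (read(2)): returned 'RI', offset=4
After 5 (read(4)): returned 'TRHE', offset=8
After 6 (tell()): offset=8
After 7 (read(6)): returned 'V381H5', offset=14
After 8 (tell()): offset=14
After 9 (read(3)): returned '5L6', offset=17
After 10 (tell()): offset=17
After 11 (read(5)): returned '2FWPE', offset=22
After 12 (tell()): offset=22

Answer: V381H5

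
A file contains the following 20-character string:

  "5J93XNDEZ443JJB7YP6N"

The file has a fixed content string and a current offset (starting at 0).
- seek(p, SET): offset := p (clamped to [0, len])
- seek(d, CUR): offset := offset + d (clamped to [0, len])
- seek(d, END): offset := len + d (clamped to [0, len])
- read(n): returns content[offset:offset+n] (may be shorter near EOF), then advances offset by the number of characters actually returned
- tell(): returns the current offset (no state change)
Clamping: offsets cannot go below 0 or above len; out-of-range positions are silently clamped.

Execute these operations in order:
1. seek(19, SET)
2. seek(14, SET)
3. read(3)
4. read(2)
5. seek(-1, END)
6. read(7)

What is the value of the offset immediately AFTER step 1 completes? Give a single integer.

After 1 (seek(19, SET)): offset=19

Answer: 19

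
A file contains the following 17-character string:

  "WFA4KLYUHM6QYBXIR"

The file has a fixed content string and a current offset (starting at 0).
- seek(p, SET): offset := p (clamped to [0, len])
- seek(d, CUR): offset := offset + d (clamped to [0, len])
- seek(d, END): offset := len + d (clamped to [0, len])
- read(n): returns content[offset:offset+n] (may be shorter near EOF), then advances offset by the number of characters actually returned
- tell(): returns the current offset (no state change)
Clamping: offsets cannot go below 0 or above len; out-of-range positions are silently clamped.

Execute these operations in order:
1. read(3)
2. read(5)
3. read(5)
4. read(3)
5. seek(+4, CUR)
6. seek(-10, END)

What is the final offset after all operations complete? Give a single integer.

After 1 (read(3)): returned 'WFA', offset=3
After 2 (read(5)): returned '4KLYU', offset=8
After 3 (read(5)): returned 'HM6QY', offset=13
After 4 (read(3)): returned 'BXI', offset=16
After 5 (seek(+4, CUR)): offset=17
After 6 (seek(-10, END)): offset=7

Answer: 7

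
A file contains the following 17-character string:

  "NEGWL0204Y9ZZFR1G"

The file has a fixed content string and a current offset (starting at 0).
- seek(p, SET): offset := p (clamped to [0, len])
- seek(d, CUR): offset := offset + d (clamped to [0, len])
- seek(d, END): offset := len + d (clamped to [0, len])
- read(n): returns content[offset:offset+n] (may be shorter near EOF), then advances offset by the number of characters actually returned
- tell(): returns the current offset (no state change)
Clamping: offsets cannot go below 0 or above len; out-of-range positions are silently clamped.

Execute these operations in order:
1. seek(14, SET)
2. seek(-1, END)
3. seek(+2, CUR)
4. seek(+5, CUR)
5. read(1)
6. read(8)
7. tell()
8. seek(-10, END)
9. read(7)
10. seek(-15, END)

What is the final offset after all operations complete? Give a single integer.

After 1 (seek(14, SET)): offset=14
After 2 (seek(-1, END)): offset=16
After 3 (seek(+2, CUR)): offset=17
After 4 (seek(+5, CUR)): offset=17
After 5 (read(1)): returned '', offset=17
After 6 (read(8)): returned '', offset=17
After 7 (tell()): offset=17
After 8 (seek(-10, END)): offset=7
After 9 (read(7)): returned '04Y9ZZF', offset=14
After 10 (seek(-15, END)): offset=2

Answer: 2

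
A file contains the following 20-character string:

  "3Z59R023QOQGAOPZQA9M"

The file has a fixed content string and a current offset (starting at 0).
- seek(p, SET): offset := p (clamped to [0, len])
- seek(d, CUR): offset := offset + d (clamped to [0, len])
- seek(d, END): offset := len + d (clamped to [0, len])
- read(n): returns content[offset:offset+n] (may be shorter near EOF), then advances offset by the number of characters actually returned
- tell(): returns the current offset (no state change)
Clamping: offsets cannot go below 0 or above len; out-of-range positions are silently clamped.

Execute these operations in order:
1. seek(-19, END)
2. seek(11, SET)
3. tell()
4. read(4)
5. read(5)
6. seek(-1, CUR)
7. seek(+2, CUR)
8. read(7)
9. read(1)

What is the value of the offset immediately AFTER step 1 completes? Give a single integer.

Answer: 1

Derivation:
After 1 (seek(-19, END)): offset=1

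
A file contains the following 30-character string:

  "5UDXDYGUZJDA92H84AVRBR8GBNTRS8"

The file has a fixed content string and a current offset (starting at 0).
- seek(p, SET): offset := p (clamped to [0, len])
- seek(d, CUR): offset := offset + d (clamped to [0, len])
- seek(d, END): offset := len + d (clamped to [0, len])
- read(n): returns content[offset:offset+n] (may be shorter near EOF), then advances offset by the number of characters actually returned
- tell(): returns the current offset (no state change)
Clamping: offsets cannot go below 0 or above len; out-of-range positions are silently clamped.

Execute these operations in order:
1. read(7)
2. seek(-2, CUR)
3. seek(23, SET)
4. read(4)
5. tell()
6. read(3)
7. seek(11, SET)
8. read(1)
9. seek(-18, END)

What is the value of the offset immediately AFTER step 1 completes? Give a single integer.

After 1 (read(7)): returned '5UDXDYG', offset=7

Answer: 7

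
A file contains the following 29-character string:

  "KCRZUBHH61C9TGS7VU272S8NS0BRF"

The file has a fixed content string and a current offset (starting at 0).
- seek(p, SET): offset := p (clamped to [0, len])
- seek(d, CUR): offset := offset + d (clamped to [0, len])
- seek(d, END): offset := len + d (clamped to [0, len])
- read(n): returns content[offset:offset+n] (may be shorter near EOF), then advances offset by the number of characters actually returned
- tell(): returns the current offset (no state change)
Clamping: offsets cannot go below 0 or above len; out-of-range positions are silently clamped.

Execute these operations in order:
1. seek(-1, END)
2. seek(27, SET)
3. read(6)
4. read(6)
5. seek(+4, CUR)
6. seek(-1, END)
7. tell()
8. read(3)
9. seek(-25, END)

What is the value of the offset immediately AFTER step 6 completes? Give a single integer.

After 1 (seek(-1, END)): offset=28
After 2 (seek(27, SET)): offset=27
After 3 (read(6)): returned 'RF', offset=29
After 4 (read(6)): returned '', offset=29
After 5 (seek(+4, CUR)): offset=29
After 6 (seek(-1, END)): offset=28

Answer: 28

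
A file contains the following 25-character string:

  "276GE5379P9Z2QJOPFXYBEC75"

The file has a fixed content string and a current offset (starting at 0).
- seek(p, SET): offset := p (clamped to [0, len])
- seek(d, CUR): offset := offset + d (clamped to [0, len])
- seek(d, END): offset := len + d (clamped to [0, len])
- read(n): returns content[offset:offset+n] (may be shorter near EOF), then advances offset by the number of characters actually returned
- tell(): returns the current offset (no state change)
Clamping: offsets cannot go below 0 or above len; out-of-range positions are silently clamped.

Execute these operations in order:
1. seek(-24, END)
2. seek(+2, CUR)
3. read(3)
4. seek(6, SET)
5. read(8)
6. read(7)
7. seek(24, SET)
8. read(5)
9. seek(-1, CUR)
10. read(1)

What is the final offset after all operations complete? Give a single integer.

Answer: 25

Derivation:
After 1 (seek(-24, END)): offset=1
After 2 (seek(+2, CUR)): offset=3
After 3 (read(3)): returned 'GE5', offset=6
After 4 (seek(6, SET)): offset=6
After 5 (read(8)): returned '379P9Z2Q', offset=14
After 6 (read(7)): returned 'JOPFXYB', offset=21
After 7 (seek(24, SET)): offset=24
After 8 (read(5)): returned '5', offset=25
After 9 (seek(-1, CUR)): offset=24
After 10 (read(1)): returned '5', offset=25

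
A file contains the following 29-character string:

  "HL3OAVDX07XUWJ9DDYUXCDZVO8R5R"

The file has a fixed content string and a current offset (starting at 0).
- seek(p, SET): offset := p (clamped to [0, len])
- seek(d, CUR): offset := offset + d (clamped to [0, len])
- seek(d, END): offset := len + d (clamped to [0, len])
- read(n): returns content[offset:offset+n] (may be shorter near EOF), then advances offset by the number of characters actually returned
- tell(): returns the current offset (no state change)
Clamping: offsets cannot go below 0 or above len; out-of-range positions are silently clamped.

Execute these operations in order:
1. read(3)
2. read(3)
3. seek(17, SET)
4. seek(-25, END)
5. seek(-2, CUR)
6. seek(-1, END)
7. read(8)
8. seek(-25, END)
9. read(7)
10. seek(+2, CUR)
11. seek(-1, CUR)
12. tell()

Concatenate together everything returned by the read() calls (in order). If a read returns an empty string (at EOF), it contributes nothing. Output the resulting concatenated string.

After 1 (read(3)): returned 'HL3', offset=3
After 2 (read(3)): returned 'OAV', offset=6
After 3 (seek(17, SET)): offset=17
After 4 (seek(-25, END)): offset=4
After 5 (seek(-2, CUR)): offset=2
After 6 (seek(-1, END)): offset=28
After 7 (read(8)): returned 'R', offset=29
After 8 (seek(-25, END)): offset=4
After 9 (read(7)): returned 'AVDX07X', offset=11
After 10 (seek(+2, CUR)): offset=13
After 11 (seek(-1, CUR)): offset=12
After 12 (tell()): offset=12

Answer: HL3OAVRAVDX07X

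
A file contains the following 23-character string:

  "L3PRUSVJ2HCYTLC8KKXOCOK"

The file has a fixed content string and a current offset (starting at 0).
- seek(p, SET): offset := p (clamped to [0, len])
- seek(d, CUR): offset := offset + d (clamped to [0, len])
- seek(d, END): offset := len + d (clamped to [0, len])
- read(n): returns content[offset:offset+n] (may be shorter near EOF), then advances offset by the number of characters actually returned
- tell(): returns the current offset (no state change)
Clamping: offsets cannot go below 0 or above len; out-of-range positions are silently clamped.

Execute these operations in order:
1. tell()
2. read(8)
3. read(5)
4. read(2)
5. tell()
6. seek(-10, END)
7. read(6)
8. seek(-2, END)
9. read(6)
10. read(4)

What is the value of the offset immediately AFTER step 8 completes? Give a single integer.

Answer: 21

Derivation:
After 1 (tell()): offset=0
After 2 (read(8)): returned 'L3PRUSVJ', offset=8
After 3 (read(5)): returned '2HCYT', offset=13
After 4 (read(2)): returned 'LC', offset=15
After 5 (tell()): offset=15
After 6 (seek(-10, END)): offset=13
After 7 (read(6)): returned 'LC8KKX', offset=19
After 8 (seek(-2, END)): offset=21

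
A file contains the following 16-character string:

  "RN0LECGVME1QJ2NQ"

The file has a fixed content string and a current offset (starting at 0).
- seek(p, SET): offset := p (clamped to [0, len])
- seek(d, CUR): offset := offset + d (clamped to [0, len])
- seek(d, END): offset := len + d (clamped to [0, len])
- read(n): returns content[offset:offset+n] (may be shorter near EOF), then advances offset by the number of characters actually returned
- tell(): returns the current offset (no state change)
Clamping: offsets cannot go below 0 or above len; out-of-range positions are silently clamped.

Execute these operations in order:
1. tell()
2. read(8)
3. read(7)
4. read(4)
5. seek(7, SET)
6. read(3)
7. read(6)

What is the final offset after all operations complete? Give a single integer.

Answer: 16

Derivation:
After 1 (tell()): offset=0
After 2 (read(8)): returned 'RN0LECGV', offset=8
After 3 (read(7)): returned 'ME1QJ2N', offset=15
After 4 (read(4)): returned 'Q', offset=16
After 5 (seek(7, SET)): offset=7
After 6 (read(3)): returned 'VME', offset=10
After 7 (read(6)): returned '1QJ2NQ', offset=16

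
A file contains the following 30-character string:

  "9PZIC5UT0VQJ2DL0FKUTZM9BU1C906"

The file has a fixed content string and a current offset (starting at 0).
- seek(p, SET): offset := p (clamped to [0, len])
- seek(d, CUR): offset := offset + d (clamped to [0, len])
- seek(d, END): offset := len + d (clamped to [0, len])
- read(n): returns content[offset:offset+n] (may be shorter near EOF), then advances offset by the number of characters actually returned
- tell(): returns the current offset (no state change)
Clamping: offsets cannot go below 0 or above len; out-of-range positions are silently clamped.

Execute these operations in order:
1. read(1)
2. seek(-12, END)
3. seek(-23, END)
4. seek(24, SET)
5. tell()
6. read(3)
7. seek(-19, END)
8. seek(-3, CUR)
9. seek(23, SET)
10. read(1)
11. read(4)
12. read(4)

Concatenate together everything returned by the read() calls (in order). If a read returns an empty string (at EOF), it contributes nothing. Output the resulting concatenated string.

Answer: 9U1CBU1C906

Derivation:
After 1 (read(1)): returned '9', offset=1
After 2 (seek(-12, END)): offset=18
After 3 (seek(-23, END)): offset=7
After 4 (seek(24, SET)): offset=24
After 5 (tell()): offset=24
After 6 (read(3)): returned 'U1C', offset=27
After 7 (seek(-19, END)): offset=11
After 8 (seek(-3, CUR)): offset=8
After 9 (seek(23, SET)): offset=23
After 10 (read(1)): returned 'B', offset=24
After 11 (read(4)): returned 'U1C9', offset=28
After 12 (read(4)): returned '06', offset=30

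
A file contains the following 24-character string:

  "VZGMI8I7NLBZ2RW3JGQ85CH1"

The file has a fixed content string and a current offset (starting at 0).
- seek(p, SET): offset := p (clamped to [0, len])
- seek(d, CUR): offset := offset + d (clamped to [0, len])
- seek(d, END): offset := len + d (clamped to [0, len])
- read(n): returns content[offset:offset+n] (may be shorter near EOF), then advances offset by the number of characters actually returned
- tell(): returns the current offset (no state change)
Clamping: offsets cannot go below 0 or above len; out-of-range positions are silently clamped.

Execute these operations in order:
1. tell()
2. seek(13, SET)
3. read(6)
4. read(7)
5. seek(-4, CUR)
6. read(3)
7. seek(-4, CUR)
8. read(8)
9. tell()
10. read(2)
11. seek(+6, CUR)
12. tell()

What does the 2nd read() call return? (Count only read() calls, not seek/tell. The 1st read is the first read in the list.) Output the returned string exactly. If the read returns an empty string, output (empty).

Answer: 85CH1

Derivation:
After 1 (tell()): offset=0
After 2 (seek(13, SET)): offset=13
After 3 (read(6)): returned 'RW3JGQ', offset=19
After 4 (read(7)): returned '85CH1', offset=24
After 5 (seek(-4, CUR)): offset=20
After 6 (read(3)): returned '5CH', offset=23
After 7 (seek(-4, CUR)): offset=19
After 8 (read(8)): returned '85CH1', offset=24
After 9 (tell()): offset=24
After 10 (read(2)): returned '', offset=24
After 11 (seek(+6, CUR)): offset=24
After 12 (tell()): offset=24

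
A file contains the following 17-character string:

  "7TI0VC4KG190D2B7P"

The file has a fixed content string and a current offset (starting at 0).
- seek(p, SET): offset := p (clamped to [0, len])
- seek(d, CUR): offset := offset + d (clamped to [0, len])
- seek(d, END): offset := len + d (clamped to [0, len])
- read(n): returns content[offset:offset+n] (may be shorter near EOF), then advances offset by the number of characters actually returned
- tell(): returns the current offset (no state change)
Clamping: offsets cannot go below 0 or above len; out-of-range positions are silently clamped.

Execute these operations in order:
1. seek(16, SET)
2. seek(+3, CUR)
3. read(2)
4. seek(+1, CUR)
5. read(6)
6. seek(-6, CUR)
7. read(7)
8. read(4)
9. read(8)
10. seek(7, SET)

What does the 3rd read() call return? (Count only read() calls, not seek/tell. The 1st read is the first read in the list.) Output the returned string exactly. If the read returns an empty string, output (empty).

Answer: 0D2B7P

Derivation:
After 1 (seek(16, SET)): offset=16
After 2 (seek(+3, CUR)): offset=17
After 3 (read(2)): returned '', offset=17
After 4 (seek(+1, CUR)): offset=17
After 5 (read(6)): returned '', offset=17
After 6 (seek(-6, CUR)): offset=11
After 7 (read(7)): returned '0D2B7P', offset=17
After 8 (read(4)): returned '', offset=17
After 9 (read(8)): returned '', offset=17
After 10 (seek(7, SET)): offset=7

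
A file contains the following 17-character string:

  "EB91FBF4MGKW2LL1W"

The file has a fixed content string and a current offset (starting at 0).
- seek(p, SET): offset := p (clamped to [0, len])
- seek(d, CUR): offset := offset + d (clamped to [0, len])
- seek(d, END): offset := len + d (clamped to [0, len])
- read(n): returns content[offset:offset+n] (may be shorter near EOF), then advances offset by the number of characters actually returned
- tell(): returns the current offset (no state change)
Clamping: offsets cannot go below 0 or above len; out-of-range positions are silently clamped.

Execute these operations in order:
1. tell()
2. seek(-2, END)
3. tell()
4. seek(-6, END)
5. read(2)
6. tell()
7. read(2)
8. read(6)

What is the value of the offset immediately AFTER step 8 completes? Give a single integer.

After 1 (tell()): offset=0
After 2 (seek(-2, END)): offset=15
After 3 (tell()): offset=15
After 4 (seek(-6, END)): offset=11
After 5 (read(2)): returned 'W2', offset=13
After 6 (tell()): offset=13
After 7 (read(2)): returned 'LL', offset=15
After 8 (read(6)): returned '1W', offset=17

Answer: 17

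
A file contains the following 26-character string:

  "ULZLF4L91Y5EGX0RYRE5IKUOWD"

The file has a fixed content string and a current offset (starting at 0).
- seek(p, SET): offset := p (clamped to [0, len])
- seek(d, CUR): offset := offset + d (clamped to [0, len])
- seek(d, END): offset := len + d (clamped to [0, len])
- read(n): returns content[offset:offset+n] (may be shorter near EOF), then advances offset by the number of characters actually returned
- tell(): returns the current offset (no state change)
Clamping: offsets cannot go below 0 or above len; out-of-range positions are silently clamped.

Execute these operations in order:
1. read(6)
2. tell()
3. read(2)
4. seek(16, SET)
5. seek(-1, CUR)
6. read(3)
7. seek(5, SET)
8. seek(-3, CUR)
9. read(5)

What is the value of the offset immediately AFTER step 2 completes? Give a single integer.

Answer: 6

Derivation:
After 1 (read(6)): returned 'ULZLF4', offset=6
After 2 (tell()): offset=6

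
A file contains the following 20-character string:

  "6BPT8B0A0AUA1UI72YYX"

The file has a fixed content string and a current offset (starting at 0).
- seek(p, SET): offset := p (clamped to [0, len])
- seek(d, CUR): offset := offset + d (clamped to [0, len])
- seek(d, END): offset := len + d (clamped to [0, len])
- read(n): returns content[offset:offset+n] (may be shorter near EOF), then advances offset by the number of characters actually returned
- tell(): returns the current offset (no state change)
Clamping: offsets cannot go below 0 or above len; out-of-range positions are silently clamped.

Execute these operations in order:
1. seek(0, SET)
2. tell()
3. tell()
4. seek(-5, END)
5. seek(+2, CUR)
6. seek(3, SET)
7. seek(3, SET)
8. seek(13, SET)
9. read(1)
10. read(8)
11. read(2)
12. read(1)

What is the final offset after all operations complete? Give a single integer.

Answer: 20

Derivation:
After 1 (seek(0, SET)): offset=0
After 2 (tell()): offset=0
After 3 (tell()): offset=0
After 4 (seek(-5, END)): offset=15
After 5 (seek(+2, CUR)): offset=17
After 6 (seek(3, SET)): offset=3
After 7 (seek(3, SET)): offset=3
After 8 (seek(13, SET)): offset=13
After 9 (read(1)): returned 'U', offset=14
After 10 (read(8)): returned 'I72YYX', offset=20
After 11 (read(2)): returned '', offset=20
After 12 (read(1)): returned '', offset=20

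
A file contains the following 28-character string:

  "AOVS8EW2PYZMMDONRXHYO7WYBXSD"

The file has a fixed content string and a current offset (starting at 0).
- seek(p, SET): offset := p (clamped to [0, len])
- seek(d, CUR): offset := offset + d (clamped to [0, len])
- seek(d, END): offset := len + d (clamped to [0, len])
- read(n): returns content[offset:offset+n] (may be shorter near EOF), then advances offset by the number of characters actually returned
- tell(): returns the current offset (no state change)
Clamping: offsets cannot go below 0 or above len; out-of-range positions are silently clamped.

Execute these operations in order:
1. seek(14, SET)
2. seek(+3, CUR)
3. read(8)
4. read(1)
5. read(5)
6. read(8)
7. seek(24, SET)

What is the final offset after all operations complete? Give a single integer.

After 1 (seek(14, SET)): offset=14
After 2 (seek(+3, CUR)): offset=17
After 3 (read(8)): returned 'XHYO7WYB', offset=25
After 4 (read(1)): returned 'X', offset=26
After 5 (read(5)): returned 'SD', offset=28
After 6 (read(8)): returned '', offset=28
After 7 (seek(24, SET)): offset=24

Answer: 24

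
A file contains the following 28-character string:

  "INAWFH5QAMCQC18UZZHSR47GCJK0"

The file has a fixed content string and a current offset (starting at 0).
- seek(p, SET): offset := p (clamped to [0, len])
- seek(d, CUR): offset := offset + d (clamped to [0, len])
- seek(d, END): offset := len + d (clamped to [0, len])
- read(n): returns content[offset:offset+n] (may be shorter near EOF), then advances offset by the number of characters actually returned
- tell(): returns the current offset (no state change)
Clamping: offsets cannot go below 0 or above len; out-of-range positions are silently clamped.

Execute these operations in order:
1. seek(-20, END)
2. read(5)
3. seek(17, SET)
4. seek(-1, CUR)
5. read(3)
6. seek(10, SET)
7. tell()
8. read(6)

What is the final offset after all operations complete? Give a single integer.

Answer: 16

Derivation:
After 1 (seek(-20, END)): offset=8
After 2 (read(5)): returned 'AMCQC', offset=13
After 3 (seek(17, SET)): offset=17
After 4 (seek(-1, CUR)): offset=16
After 5 (read(3)): returned 'ZZH', offset=19
After 6 (seek(10, SET)): offset=10
After 7 (tell()): offset=10
After 8 (read(6)): returned 'CQC18U', offset=16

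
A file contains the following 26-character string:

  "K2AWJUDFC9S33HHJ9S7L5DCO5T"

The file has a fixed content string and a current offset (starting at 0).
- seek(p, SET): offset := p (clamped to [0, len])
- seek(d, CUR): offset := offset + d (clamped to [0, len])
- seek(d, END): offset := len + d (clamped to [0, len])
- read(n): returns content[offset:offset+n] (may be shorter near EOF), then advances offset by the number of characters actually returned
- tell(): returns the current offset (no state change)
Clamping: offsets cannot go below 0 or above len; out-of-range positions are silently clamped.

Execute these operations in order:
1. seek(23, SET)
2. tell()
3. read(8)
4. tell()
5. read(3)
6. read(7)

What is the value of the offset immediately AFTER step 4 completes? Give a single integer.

Answer: 26

Derivation:
After 1 (seek(23, SET)): offset=23
After 2 (tell()): offset=23
After 3 (read(8)): returned 'O5T', offset=26
After 4 (tell()): offset=26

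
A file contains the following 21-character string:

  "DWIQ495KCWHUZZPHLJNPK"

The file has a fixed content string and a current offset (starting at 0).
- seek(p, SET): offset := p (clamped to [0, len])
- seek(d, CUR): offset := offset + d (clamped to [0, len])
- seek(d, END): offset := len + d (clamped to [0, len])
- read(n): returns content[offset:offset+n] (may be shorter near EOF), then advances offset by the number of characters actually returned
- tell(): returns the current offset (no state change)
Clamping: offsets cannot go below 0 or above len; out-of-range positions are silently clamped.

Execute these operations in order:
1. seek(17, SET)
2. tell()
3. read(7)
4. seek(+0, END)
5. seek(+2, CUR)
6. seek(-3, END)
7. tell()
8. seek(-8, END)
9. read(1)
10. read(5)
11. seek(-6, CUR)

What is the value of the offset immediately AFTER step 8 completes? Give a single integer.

Answer: 13

Derivation:
After 1 (seek(17, SET)): offset=17
After 2 (tell()): offset=17
After 3 (read(7)): returned 'JNPK', offset=21
After 4 (seek(+0, END)): offset=21
After 5 (seek(+2, CUR)): offset=21
After 6 (seek(-3, END)): offset=18
After 7 (tell()): offset=18
After 8 (seek(-8, END)): offset=13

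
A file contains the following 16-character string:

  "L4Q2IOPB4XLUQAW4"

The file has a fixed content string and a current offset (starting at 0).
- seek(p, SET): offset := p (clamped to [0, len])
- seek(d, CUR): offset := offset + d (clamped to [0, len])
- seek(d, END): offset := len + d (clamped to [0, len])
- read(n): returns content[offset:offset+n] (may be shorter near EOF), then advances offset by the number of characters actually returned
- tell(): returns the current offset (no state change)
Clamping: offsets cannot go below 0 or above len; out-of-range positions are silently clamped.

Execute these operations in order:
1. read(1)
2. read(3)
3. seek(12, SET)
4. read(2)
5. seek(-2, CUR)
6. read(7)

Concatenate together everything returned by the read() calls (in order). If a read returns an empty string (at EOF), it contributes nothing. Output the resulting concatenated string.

After 1 (read(1)): returned 'L', offset=1
After 2 (read(3)): returned '4Q2', offset=4
After 3 (seek(12, SET)): offset=12
After 4 (read(2)): returned 'QA', offset=14
After 5 (seek(-2, CUR)): offset=12
After 6 (read(7)): returned 'QAW4', offset=16

Answer: L4Q2QAQAW4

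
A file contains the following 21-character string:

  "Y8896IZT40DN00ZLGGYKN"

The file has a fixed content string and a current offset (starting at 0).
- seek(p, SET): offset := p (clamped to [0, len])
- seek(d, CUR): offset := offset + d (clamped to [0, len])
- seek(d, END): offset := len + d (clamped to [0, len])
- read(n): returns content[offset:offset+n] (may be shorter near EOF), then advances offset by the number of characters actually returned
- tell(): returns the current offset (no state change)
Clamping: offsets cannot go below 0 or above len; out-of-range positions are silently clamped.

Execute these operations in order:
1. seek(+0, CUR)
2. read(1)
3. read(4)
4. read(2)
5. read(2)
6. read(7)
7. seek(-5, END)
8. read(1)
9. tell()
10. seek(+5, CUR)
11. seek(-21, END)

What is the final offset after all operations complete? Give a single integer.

Answer: 0

Derivation:
After 1 (seek(+0, CUR)): offset=0
After 2 (read(1)): returned 'Y', offset=1
After 3 (read(4)): returned '8896', offset=5
After 4 (read(2)): returned 'IZ', offset=7
After 5 (read(2)): returned 'T4', offset=9
After 6 (read(7)): returned '0DN00ZL', offset=16
After 7 (seek(-5, END)): offset=16
After 8 (read(1)): returned 'G', offset=17
After 9 (tell()): offset=17
After 10 (seek(+5, CUR)): offset=21
After 11 (seek(-21, END)): offset=0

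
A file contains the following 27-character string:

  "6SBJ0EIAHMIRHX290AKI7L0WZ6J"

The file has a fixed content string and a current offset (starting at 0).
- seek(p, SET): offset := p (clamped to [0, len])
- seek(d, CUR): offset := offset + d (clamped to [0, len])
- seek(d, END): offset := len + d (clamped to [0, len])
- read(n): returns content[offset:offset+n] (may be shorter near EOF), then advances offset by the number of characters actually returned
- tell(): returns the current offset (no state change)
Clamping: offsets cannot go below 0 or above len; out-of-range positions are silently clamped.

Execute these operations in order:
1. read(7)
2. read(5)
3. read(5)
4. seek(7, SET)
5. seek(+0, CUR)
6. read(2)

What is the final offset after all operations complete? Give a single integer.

After 1 (read(7)): returned '6SBJ0EI', offset=7
After 2 (read(5)): returned 'AHMIR', offset=12
After 3 (read(5)): returned 'HX290', offset=17
After 4 (seek(7, SET)): offset=7
After 5 (seek(+0, CUR)): offset=7
After 6 (read(2)): returned 'AH', offset=9

Answer: 9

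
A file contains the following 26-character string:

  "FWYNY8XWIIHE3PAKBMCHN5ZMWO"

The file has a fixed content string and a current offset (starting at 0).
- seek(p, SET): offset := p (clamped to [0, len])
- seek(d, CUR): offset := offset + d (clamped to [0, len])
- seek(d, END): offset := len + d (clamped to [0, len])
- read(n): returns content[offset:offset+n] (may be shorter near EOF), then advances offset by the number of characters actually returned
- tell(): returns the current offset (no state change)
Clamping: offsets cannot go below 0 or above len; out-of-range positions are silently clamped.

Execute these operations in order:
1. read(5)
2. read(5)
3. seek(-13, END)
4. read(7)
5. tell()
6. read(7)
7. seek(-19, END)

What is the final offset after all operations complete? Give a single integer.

After 1 (read(5)): returned 'FWYNY', offset=5
After 2 (read(5)): returned '8XWII', offset=10
After 3 (seek(-13, END)): offset=13
After 4 (read(7)): returned 'PAKBMCH', offset=20
After 5 (tell()): offset=20
After 6 (read(7)): returned 'N5ZMWO', offset=26
After 7 (seek(-19, END)): offset=7

Answer: 7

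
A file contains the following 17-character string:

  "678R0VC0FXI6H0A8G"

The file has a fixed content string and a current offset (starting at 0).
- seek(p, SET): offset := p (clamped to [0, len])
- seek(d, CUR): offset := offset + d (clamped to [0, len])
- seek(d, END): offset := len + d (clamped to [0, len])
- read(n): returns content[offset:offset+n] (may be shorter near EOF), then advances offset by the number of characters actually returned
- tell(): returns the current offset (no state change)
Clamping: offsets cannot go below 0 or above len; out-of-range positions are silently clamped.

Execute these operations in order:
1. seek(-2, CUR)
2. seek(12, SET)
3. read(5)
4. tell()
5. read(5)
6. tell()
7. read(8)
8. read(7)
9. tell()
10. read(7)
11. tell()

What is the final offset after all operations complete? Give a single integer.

After 1 (seek(-2, CUR)): offset=0
After 2 (seek(12, SET)): offset=12
After 3 (read(5)): returned 'H0A8G', offset=17
After 4 (tell()): offset=17
After 5 (read(5)): returned '', offset=17
After 6 (tell()): offset=17
After 7 (read(8)): returned '', offset=17
After 8 (read(7)): returned '', offset=17
After 9 (tell()): offset=17
After 10 (read(7)): returned '', offset=17
After 11 (tell()): offset=17

Answer: 17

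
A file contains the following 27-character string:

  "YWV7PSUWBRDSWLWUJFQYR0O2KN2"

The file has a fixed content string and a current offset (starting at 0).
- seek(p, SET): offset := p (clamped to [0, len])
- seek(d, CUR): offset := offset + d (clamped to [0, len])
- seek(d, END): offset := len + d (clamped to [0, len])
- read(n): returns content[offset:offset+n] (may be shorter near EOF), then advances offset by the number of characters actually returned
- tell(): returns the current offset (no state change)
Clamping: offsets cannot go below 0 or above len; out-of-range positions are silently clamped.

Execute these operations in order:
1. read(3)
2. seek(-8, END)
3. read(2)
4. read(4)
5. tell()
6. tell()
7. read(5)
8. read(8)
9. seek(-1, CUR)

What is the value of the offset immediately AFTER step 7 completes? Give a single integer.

Answer: 27

Derivation:
After 1 (read(3)): returned 'YWV', offset=3
After 2 (seek(-8, END)): offset=19
After 3 (read(2)): returned 'YR', offset=21
After 4 (read(4)): returned '0O2K', offset=25
After 5 (tell()): offset=25
After 6 (tell()): offset=25
After 7 (read(5)): returned 'N2', offset=27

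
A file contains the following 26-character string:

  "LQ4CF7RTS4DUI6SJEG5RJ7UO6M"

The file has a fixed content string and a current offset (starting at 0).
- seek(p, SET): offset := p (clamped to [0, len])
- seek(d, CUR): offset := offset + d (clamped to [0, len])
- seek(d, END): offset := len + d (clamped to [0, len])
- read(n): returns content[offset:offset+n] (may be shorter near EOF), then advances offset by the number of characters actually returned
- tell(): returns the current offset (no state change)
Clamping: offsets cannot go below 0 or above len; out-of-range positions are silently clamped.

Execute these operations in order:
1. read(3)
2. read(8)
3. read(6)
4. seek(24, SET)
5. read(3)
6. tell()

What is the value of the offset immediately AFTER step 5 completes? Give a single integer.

After 1 (read(3)): returned 'LQ4', offset=3
After 2 (read(8)): returned 'CF7RTS4D', offset=11
After 3 (read(6)): returned 'UI6SJE', offset=17
After 4 (seek(24, SET)): offset=24
After 5 (read(3)): returned '6M', offset=26

Answer: 26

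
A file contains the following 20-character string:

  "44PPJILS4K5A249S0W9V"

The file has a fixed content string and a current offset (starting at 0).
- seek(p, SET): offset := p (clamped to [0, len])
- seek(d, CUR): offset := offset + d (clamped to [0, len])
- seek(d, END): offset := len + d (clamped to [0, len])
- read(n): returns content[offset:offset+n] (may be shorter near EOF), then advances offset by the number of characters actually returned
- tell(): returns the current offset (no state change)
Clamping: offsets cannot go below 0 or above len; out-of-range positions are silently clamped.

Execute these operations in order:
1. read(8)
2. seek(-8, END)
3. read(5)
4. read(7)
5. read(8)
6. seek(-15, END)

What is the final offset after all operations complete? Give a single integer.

Answer: 5

Derivation:
After 1 (read(8)): returned '44PPJILS', offset=8
After 2 (seek(-8, END)): offset=12
After 3 (read(5)): returned '249S0', offset=17
After 4 (read(7)): returned 'W9V', offset=20
After 5 (read(8)): returned '', offset=20
After 6 (seek(-15, END)): offset=5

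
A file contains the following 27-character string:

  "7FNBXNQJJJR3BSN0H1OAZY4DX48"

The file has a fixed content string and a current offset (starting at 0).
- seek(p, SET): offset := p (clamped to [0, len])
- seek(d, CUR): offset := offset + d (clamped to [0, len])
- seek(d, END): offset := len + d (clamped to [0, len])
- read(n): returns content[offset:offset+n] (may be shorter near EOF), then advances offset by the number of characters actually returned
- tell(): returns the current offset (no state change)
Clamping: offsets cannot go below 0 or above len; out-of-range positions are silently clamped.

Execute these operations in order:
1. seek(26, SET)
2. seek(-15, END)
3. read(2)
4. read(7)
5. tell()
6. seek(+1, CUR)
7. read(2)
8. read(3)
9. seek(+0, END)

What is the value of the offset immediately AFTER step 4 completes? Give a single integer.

After 1 (seek(26, SET)): offset=26
After 2 (seek(-15, END)): offset=12
After 3 (read(2)): returned 'BS', offset=14
After 4 (read(7)): returned 'N0H1OAZ', offset=21

Answer: 21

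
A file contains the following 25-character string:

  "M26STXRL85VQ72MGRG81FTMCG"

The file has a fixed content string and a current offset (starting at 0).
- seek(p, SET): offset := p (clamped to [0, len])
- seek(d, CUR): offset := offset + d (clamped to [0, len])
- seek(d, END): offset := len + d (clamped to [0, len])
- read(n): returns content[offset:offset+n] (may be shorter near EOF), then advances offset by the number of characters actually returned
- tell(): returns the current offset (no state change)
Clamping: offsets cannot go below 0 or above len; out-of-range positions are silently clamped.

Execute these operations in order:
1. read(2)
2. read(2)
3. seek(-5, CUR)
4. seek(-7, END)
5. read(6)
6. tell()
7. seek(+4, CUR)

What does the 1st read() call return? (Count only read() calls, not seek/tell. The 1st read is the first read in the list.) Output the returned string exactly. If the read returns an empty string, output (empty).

After 1 (read(2)): returned 'M2', offset=2
After 2 (read(2)): returned '6S', offset=4
After 3 (seek(-5, CUR)): offset=0
After 4 (seek(-7, END)): offset=18
After 5 (read(6)): returned '81FTMC', offset=24
After 6 (tell()): offset=24
After 7 (seek(+4, CUR)): offset=25

Answer: M2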